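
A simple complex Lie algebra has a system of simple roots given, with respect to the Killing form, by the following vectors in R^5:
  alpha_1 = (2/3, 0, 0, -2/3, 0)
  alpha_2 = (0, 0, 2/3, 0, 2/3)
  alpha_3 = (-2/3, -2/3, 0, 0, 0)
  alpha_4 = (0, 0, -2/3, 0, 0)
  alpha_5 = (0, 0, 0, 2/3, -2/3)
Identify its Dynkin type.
Compute the Cartan integers a_ij = 2(alpha_i, alpha_j)/(alpha_j, alpha_j); the resulting 5x5 Cartan matrix is
[[2, 0, -1, 0, -1], [0, 2, 0, -2, -1], [-1, 0, 2, 0, 0], [0, -1, 0, 2, 0], [-1, -1, 0, 0, 2]].
The roots have two lengths (squared-length ratio 2:1); the short ones are alpha_{4}. The associated Dynkin diagram is a chain of 5 nodes with a double edge at one end; the terminal node there is the unique short simple root (B_5), so the type is B_5 (the algebra so(11)).

B_5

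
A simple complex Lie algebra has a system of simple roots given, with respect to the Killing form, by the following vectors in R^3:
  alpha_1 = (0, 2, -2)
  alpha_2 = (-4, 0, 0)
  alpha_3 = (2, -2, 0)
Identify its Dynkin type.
Compute the Cartan integers a_ij = 2(alpha_i, alpha_j)/(alpha_j, alpha_j); the resulting 3x3 Cartan matrix is
[[2, 0, -1], [0, 2, -2], [-1, -1, 2]].
The roots have two lengths (squared-length ratio 2:1); the short ones are alpha_{1,3}. The associated Dynkin diagram is a chain of 3 nodes with a double edge at one end; the terminal node there is the unique long simple root (C_3), so the type is C_3 (the algebra sp(6)).

C_3 (sp(6))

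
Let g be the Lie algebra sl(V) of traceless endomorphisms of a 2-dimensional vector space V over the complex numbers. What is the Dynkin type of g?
A_1

This is sl(2), which has dimension 2^2 - 1 = 3 and rank 2 - 1 = 1 (a Cartan subalgebra is the diagonal traceless matrices). In the classification of classical Lie algebras, the special linear algebra sl(n+1) has type A_n; here n = 1, so the Dynkin diagram is a chain of 1 nodes with single edges (A_1). Hence the type is A_1.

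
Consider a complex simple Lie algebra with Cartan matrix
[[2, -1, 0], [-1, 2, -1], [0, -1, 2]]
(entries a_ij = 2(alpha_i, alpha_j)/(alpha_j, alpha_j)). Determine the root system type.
A_3 (sl(4))

The matrix has rank 3 with 2's on the diagonal. Reading the off-diagonal entries as Dynkin edges (a single edge where a_ij = a_ji = -1; a double or triple edge where a_ij * a_ji = 2 or 3), the diagram is a chain of 3 nodes with single edges (A_3). One simple-root ordering that puts it in standard form is (alpha_1, alpha_2, alpha_3). So the algebra is type A_3, i.e. sl(4).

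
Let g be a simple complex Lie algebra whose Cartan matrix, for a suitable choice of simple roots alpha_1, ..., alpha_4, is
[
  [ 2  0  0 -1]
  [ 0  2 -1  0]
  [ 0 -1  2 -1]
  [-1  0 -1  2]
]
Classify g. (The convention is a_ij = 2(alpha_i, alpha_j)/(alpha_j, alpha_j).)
A4

The matrix has rank 4 with 2's on the diagonal. Reading the off-diagonal entries as Dynkin edges (a single edge where a_ij = a_ji = -1; a double or triple edge where a_ij * a_ji = 2 or 3), the diagram is a chain of 4 nodes with single edges (A_4). One simple-root ordering that puts it in standard form is (alpha_2, alpha_3, alpha_4, alpha_1). So the algebra is type A_4, i.e. sl(5).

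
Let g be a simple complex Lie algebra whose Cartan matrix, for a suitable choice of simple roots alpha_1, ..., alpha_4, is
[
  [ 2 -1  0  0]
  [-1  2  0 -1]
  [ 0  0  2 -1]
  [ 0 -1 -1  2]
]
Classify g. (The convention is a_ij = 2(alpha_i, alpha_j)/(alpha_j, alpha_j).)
The matrix has rank 4 with 2's on the diagonal. Reading the off-diagonal entries as Dynkin edges (a single edge where a_ij = a_ji = -1; a double or triple edge where a_ij * a_ji = 2 or 3), the diagram is a chain of 4 nodes with single edges (A_4). One simple-root ordering that puts it in standard form is (alpha_3, alpha_4, alpha_2, alpha_1). So the algebra is type A_4, i.e. sl(5).

A4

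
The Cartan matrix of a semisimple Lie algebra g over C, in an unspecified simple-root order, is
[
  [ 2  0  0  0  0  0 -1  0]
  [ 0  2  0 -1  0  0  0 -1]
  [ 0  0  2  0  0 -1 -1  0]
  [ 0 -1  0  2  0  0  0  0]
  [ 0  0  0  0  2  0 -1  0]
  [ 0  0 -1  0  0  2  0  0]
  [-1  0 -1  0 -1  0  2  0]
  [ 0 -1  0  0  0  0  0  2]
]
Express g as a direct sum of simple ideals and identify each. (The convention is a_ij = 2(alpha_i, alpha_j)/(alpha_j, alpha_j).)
The diagram associated to this matrix has two connected components: the simple roots {alpha_2, alpha_4, alpha_8} form a chain of 3 nodes with single edges (A_3), and {alpha_1, alpha_3, alpha_5, alpha_6, alpha_7} form a chain of 3 nodes with a fork of two nodes at one end (D_5). A semisimple Lie algebra decomposes uniquely as the direct sum of simple ideals, one per connected component of its Dynkin diagram, so g ≅ A_3 ⊕ D_5 (dimension 15 + 45 = 60).

type A_3 + type D_5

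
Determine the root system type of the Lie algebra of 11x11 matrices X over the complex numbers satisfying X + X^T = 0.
This is so(11) with 11 odd, which has dimension 11(11-1)/2 = 55 and rank (11-1)/2 = 5. In the classification of classical Lie algebras, the orthogonal algebra so(2n+1) in an odd number of variables has type B_n; here n = 5, so the Dynkin diagram is a chain of 5 nodes with a double edge at one end; the terminal node there is the unique short simple root (B_5). Hence the type is B_5.

type B_5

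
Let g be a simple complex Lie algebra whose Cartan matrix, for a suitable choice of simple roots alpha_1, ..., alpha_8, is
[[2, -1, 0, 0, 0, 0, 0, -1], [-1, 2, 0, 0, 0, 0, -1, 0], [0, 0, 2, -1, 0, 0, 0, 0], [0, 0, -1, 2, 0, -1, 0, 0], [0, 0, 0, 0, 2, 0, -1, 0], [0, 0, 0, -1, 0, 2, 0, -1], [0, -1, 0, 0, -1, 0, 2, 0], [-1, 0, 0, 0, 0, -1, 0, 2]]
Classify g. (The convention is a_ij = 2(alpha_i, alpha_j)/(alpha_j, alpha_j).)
A_8 (sl(9))

The matrix has rank 8 with 2's on the diagonal. Reading the off-diagonal entries as Dynkin edges (a single edge where a_ij = a_ji = -1; a double or triple edge where a_ij * a_ji = 2 or 3), the diagram is a chain of 8 nodes with single edges (A_8). One simple-root ordering that puts it in standard form is (alpha_3, alpha_4, alpha_6, alpha_8, alpha_1, alpha_2, alpha_7, alpha_5). So the algebra is type A_8, i.e. sl(9).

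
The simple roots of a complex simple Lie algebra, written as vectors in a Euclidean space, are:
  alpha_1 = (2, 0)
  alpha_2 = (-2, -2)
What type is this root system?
type B_2

Compute the Cartan integers a_ij = 2(alpha_i, alpha_j)/(alpha_j, alpha_j); the resulting 2x2 Cartan matrix is
[[2, -1], [-2, 2]].
The roots have two lengths (squared-length ratio 2:1); the short ones are alpha_{1}. The associated Dynkin diagram is a chain of 2 nodes with a double edge at one end; the terminal node there is the unique short simple root (B_2), so the type is B_2 (the algebra so(5)).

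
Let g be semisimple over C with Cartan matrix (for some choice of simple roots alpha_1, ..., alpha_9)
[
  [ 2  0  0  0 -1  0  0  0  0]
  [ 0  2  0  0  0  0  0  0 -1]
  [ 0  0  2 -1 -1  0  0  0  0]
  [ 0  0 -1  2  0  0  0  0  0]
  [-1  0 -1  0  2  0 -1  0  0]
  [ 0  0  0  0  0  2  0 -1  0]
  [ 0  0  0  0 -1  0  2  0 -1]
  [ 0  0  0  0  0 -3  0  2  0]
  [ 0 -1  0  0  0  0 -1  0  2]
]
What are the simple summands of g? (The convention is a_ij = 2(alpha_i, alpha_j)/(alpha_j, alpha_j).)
The diagram associated to this matrix has two connected components: the simple roots {alpha_1, alpha_2, alpha_3, alpha_4, alpha_5, alpha_7, alpha_9} form a chain of 6 nodes with one extra node attached to the third node from one end (E_7), and {alpha_6, alpha_8} form two nodes joined by a triple edge (G_2). A semisimple Lie algebra decomposes uniquely as the direct sum of simple ideals, one per connected component of its Dynkin diagram, so g ≅ E_7 ⊕ G_2 (dimension 133 + 14 = 147).

type E_7 ⊕ type G_2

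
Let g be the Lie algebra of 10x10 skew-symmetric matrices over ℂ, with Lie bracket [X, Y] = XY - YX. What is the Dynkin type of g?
This is so(10) with 10 even, which has dimension 10(10-1)/2 = 45 and rank 10/2 = 5. In the classification of classical Lie algebras, the orthogonal algebra so(2n) in an even number of variables has type D_n; here n = 5, so the Dynkin diagram is a chain of 3 nodes with a fork of two nodes at one end (D_5). Hence the type is D_5.

D_5 (so(10))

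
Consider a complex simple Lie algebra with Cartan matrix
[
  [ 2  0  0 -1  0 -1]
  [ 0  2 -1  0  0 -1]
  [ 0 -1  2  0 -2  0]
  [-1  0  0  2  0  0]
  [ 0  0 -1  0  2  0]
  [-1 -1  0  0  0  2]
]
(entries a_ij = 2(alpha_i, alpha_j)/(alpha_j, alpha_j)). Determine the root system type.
The matrix has rank 6 with 2's on the diagonal. Reading the off-diagonal entries as Dynkin edges (a single edge where a_ij = a_ji = -1; a double or triple edge where a_ij * a_ji = 2 or 3), the diagram is a chain of 6 nodes with a double edge at one end; the terminal node there is the unique short simple root (B_6). One simple-root ordering that puts it in standard form is (alpha_4, alpha_1, alpha_6, alpha_2, alpha_3, alpha_5). So the algebra is type B_6, i.e. so(13).

B_6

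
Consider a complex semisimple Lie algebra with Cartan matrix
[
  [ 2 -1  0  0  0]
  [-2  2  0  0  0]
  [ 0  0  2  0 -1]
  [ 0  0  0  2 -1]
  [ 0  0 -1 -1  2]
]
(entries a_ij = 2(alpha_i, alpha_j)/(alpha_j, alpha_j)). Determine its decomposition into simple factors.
The diagram associated to this matrix has two connected components: the simple roots {alpha_3, alpha_4, alpha_5} form a chain of 3 nodes with single edges (A_3), and {alpha_1, alpha_2} form a chain of 2 nodes with a double edge at one end; the terminal node there is the unique short simple root (B_2). A semisimple Lie algebra decomposes uniquely as the direct sum of simple ideals, one per connected component of its Dynkin diagram, so g ≅ A_3 ⊕ B_2 (dimension 15 + 10 = 25).

A_3 (sl(4)) ⊕ B_2 (so(5))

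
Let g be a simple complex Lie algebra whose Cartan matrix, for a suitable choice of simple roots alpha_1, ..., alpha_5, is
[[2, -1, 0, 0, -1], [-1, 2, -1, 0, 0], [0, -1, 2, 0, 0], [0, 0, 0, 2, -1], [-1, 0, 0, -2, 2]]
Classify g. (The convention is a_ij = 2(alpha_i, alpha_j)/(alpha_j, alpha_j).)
The matrix has rank 5 with 2's on the diagonal. Reading the off-diagonal entries as Dynkin edges (a single edge where a_ij = a_ji = -1; a double or triple edge where a_ij * a_ji = 2 or 3), the diagram is a chain of 5 nodes with a double edge at one end; the terminal node there is the unique short simple root (B_5). One simple-root ordering that puts it in standard form is (alpha_3, alpha_2, alpha_1, alpha_5, alpha_4). So the algebra is type B_5, i.e. so(11).

B_5 (so(11))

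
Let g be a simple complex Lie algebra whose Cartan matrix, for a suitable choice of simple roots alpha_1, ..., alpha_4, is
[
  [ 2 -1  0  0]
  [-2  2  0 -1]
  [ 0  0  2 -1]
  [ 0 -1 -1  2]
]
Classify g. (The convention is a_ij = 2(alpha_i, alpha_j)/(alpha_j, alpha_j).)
type B_4

The matrix has rank 4 with 2's on the diagonal. Reading the off-diagonal entries as Dynkin edges (a single edge where a_ij = a_ji = -1; a double or triple edge where a_ij * a_ji = 2 or 3), the diagram is a chain of 4 nodes with a double edge at one end; the terminal node there is the unique short simple root (B_4). One simple-root ordering that puts it in standard form is (alpha_3, alpha_4, alpha_2, alpha_1). So the algebra is type B_4, i.e. so(9).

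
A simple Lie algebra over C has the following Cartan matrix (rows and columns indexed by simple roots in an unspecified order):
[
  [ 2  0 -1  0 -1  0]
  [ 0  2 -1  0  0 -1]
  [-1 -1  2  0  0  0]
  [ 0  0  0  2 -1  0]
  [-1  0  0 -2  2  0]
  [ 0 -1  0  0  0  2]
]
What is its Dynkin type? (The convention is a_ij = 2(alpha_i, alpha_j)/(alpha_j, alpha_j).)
type B_6

The matrix has rank 6 with 2's on the diagonal. Reading the off-diagonal entries as Dynkin edges (a single edge where a_ij = a_ji = -1; a double or triple edge where a_ij * a_ji = 2 or 3), the diagram is a chain of 6 nodes with a double edge at one end; the terminal node there is the unique short simple root (B_6). One simple-root ordering that puts it in standard form is (alpha_6, alpha_2, alpha_3, alpha_1, alpha_5, alpha_4). So the algebra is type B_6, i.e. so(13).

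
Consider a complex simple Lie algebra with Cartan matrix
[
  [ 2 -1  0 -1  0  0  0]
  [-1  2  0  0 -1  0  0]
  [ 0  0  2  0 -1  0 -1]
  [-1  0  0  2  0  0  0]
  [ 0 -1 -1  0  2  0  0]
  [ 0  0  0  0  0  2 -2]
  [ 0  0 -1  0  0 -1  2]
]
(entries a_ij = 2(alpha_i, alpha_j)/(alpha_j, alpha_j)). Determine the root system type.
The matrix has rank 7 with 2's on the diagonal. Reading the off-diagonal entries as Dynkin edges (a single edge where a_ij = a_ji = -1; a double or triple edge where a_ij * a_ji = 2 or 3), the diagram is a chain of 7 nodes with a double edge at one end; the terminal node there is the unique long simple root (C_7). One simple-root ordering that puts it in standard form is (alpha_4, alpha_1, alpha_2, alpha_5, alpha_3, alpha_7, alpha_6). So the algebra is type C_7, i.e. sp(14).

type C_7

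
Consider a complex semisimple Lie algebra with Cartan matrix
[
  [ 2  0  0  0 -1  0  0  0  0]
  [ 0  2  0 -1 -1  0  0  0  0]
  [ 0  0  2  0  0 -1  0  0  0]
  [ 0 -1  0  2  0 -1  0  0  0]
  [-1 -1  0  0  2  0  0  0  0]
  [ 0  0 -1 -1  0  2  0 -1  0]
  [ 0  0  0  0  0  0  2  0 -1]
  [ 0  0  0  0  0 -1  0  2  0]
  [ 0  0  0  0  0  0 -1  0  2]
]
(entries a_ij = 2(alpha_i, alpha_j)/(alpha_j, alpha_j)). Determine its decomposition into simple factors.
A2 ⊕ D7

The diagram associated to this matrix has two connected components: the simple roots {alpha_7, alpha_9} form a chain of 2 nodes with single edges (A_2), and {alpha_1, alpha_2, alpha_3, alpha_4, alpha_5, alpha_6, alpha_8} form a chain of 5 nodes with a fork of two nodes at one end (D_7). A semisimple Lie algebra decomposes uniquely as the direct sum of simple ideals, one per connected component of its Dynkin diagram, so g ≅ A_2 ⊕ D_7 (dimension 8 + 91 = 99).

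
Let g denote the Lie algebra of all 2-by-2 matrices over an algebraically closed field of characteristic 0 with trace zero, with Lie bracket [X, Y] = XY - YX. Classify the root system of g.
This is sl(2), which has dimension 2^2 - 1 = 3 and rank 2 - 1 = 1 (a Cartan subalgebra is the diagonal traceless matrices). In the classification of classical Lie algebras, the special linear algebra sl(n+1) has type A_n; here n = 1, so the Dynkin diagram is a chain of 1 nodes with single edges (A_1). Hence the type is A_1.

A1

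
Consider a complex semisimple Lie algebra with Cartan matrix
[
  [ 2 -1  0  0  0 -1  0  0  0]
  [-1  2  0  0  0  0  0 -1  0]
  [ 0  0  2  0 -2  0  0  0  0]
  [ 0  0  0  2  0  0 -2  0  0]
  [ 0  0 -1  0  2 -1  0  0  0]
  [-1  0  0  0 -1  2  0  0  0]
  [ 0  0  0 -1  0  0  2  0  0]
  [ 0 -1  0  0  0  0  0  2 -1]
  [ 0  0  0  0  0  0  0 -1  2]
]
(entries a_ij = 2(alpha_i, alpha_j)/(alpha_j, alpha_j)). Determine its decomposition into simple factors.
B2 ⊕ C7

The diagram associated to this matrix has two connected components: the simple roots {alpha_4, alpha_7} form a chain of 2 nodes with a double edge at one end; the terminal node there is the unique short simple root (B_2), and {alpha_1, alpha_2, alpha_3, alpha_5, alpha_6, alpha_8, alpha_9} form a chain of 7 nodes with a double edge at one end; the terminal node there is the unique long simple root (C_7). A semisimple Lie algebra decomposes uniquely as the direct sum of simple ideals, one per connected component of its Dynkin diagram, so g ≅ B_2 ⊕ C_7 (dimension 10 + 105 = 115).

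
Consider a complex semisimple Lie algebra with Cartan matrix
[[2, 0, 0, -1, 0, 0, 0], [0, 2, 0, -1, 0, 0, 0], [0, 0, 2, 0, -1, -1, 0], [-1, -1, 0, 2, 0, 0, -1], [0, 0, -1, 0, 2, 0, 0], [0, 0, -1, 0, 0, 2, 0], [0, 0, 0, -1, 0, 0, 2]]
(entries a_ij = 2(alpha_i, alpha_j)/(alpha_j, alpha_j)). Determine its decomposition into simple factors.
The diagram associated to this matrix has two connected components: the simple roots {alpha_3, alpha_5, alpha_6} form a chain of 3 nodes with single edges (A_3), and {alpha_1, alpha_2, alpha_4, alpha_7} form a chain of 2 nodes with a fork of two nodes at one end (D_4). A semisimple Lie algebra decomposes uniquely as the direct sum of simple ideals, one per connected component of its Dynkin diagram, so g ≅ A_3 ⊕ D_4 (dimension 15 + 28 = 43).

A_3 (sl(4)) + D_4 (so(8))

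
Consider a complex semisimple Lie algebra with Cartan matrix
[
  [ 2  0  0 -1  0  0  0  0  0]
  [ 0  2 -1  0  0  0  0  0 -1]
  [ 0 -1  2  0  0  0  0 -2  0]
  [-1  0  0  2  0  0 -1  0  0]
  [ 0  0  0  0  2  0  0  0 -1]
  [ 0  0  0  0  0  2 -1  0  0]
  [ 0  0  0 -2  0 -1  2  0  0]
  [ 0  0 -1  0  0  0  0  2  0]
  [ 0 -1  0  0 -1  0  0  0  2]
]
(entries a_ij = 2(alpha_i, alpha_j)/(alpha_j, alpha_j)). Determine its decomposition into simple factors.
B5 + F4

The diagram associated to this matrix has two connected components: the simple roots {alpha_2, alpha_3, alpha_5, alpha_8, alpha_9} form a chain of 5 nodes with a double edge at one end; the terminal node there is the unique short simple root (B_5), and {alpha_1, alpha_4, alpha_6, alpha_7} form a chain of 4 nodes with a double edge between the middle two (F_4). A semisimple Lie algebra decomposes uniquely as the direct sum of simple ideals, one per connected component of its Dynkin diagram, so g ≅ B_5 ⊕ F_4 (dimension 55 + 52 = 107).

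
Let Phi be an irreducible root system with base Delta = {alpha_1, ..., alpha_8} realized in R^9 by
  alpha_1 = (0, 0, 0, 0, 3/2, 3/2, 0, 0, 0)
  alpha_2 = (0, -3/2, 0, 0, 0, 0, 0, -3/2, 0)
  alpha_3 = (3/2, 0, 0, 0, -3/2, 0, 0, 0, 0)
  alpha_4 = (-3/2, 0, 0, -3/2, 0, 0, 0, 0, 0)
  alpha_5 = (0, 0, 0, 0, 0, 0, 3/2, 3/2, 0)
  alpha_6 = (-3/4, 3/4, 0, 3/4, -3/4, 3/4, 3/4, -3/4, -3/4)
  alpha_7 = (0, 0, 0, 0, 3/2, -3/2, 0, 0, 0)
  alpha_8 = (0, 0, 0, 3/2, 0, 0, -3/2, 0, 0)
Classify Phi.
Compute the Cartan integers a_ij = 2(alpha_i, alpha_j)/(alpha_j, alpha_j); the resulting 8x8 Cartan matrix is
[[2, 0, -1, 0, 0, 0, 0, 0], [0, 2, 0, 0, -1, 0, 0, 0], [-1, 0, 2, -1, 0, 0, -1, 0], [0, 0, -1, 2, 0, 0, 0, -1], [0, -1, 0, 0, 2, 0, 0, -1], [0, 0, 0, 0, 0, 2, -1, 0], [0, 0, -1, 0, 0, -1, 2, 0], [0, 0, 0, -1, -1, 0, 0, 2]].
All simple roots have the same length, so the diagram is simply laced. The associated Dynkin diagram is a chain of 7 nodes with one extra node attached to the third node from one end (E_8), so the type is E_8.

E_8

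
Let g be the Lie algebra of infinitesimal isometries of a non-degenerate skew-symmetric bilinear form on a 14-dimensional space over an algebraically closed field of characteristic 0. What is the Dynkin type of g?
C_7 (sp(14))

This is sp(14), which has dimension 14(14+1)/2 = 105 and rank 14/2 = 7. In the classification of classical Lie algebras, the symplectic algebra sp(2n) has type C_n; here n = 7, so the Dynkin diagram is a chain of 7 nodes with a double edge at one end; the terminal node there is the unique long simple root (C_7). Hence the type is C_7.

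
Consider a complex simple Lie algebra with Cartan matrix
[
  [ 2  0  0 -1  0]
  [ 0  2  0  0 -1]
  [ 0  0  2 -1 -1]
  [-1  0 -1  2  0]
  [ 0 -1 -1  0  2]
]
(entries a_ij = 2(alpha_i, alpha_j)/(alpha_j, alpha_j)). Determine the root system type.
The matrix has rank 5 with 2's on the diagonal. Reading the off-diagonal entries as Dynkin edges (a single edge where a_ij = a_ji = -1; a double or triple edge where a_ij * a_ji = 2 or 3), the diagram is a chain of 5 nodes with single edges (A_5). One simple-root ordering that puts it in standard form is (alpha_1, alpha_4, alpha_3, alpha_5, alpha_2). So the algebra is type A_5, i.e. sl(6).

A5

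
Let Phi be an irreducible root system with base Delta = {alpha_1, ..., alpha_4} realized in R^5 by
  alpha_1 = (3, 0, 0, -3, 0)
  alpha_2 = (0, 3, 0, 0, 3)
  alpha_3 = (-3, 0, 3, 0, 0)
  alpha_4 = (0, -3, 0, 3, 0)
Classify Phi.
Compute the Cartan integers a_ij = 2(alpha_i, alpha_j)/(alpha_j, alpha_j); the resulting 4x4 Cartan matrix is
[[2, 0, -1, -1], [0, 2, 0, -1], [-1, 0, 2, 0], [-1, -1, 0, 2]].
All simple roots have the same length, so the diagram is simply laced. The associated Dynkin diagram is a chain of 4 nodes with single edges (A_4), so the type is A_4 (the algebra sl(5)).

A4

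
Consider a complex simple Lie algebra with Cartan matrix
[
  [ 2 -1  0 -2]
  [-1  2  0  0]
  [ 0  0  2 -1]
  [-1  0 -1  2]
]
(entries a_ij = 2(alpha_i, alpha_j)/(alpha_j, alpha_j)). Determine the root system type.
The matrix has rank 4 with 2's on the diagonal. Reading the off-diagonal entries as Dynkin edges (a single edge where a_ij = a_ji = -1; a double or triple edge where a_ij * a_ji = 2 or 3), the diagram is a chain of 4 nodes with a double edge between the middle two (F_4). One simple-root ordering that puts it in standard form is (alpha_2, alpha_1, alpha_4, alpha_3). So the algebra is type F_4.

F_4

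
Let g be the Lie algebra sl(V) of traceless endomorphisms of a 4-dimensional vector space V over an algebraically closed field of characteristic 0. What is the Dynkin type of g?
type A_3

This is sl(4), which has dimension 4^2 - 1 = 15 and rank 4 - 1 = 3 (a Cartan subalgebra is the diagonal traceless matrices). In the classification of classical Lie algebras, the special linear algebra sl(n+1) has type A_n; here n = 3, so the Dynkin diagram is a chain of 3 nodes with single edges (A_3). Hence the type is A_3.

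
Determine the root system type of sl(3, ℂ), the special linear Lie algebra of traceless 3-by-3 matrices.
This is sl(3), which has dimension 3^2 - 1 = 8 and rank 3 - 1 = 2 (a Cartan subalgebra is the diagonal traceless matrices). In the classification of classical Lie algebras, the special linear algebra sl(n+1) has type A_n; here n = 2, so the Dynkin diagram is a chain of 2 nodes with single edges (A_2). Hence the type is A_2.

type A_2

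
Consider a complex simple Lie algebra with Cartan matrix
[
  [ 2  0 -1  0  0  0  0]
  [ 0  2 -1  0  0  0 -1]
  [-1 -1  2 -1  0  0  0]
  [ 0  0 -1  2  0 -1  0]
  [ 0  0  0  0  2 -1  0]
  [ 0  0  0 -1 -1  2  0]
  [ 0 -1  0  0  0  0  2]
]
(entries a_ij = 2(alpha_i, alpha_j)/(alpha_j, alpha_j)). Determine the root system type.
The matrix has rank 7 with 2's on the diagonal. Reading the off-diagonal entries as Dynkin edges (a single edge where a_ij = a_ji = -1; a double or triple edge where a_ij * a_ji = 2 or 3), the diagram is a chain of 6 nodes with one extra node attached to the third node from one end (E_7). One simple-root ordering that puts it in standard form is (alpha_7, alpha_1, alpha_2, alpha_3, alpha_4, alpha_6, alpha_5). So the algebra is type E_7.

E_7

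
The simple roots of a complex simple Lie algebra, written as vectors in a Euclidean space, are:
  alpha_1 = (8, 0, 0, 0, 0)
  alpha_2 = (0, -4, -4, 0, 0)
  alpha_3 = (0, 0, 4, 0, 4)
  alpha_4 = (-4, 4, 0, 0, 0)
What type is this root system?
Compute the Cartan integers a_ij = 2(alpha_i, alpha_j)/(alpha_j, alpha_j); the resulting 4x4 Cartan matrix is
[[2, 0, 0, -2], [0, 2, -1, -1], [0, -1, 2, 0], [-1, -1, 0, 2]].
The roots have two lengths (squared-length ratio 2:1); the short ones are alpha_{2,3,4}. The associated Dynkin diagram is a chain of 4 nodes with a double edge at one end; the terminal node there is the unique long simple root (C_4), so the type is C_4 (the algebra sp(8)).

C_4 (sp(8))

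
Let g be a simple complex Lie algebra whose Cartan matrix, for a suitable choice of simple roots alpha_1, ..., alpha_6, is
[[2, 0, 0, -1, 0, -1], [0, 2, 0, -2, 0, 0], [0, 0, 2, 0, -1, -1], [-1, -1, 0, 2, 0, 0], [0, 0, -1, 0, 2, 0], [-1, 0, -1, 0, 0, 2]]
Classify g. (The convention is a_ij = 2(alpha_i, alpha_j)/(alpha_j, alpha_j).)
The matrix has rank 6 with 2's on the diagonal. Reading the off-diagonal entries as Dynkin edges (a single edge where a_ij = a_ji = -1; a double or triple edge where a_ij * a_ji = 2 or 3), the diagram is a chain of 6 nodes with a double edge at one end; the terminal node there is the unique long simple root (C_6). One simple-root ordering that puts it in standard form is (alpha_5, alpha_3, alpha_6, alpha_1, alpha_4, alpha_2). So the algebra is type C_6, i.e. sp(12).

C_6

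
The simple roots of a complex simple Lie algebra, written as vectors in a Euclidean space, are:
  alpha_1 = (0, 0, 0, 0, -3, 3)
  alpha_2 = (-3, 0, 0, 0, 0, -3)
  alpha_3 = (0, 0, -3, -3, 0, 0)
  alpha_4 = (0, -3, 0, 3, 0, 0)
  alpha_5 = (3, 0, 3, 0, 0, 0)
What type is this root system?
Compute the Cartan integers a_ij = 2(alpha_i, alpha_j)/(alpha_j, alpha_j); the resulting 5x5 Cartan matrix is
[[2, -1, 0, 0, 0], [-1, 2, 0, 0, -1], [0, 0, 2, -1, -1], [0, 0, -1, 2, 0], [0, -1, -1, 0, 2]].
All simple roots have the same length, so the diagram is simply laced. The associated Dynkin diagram is a chain of 5 nodes with single edges (A_5), so the type is A_5 (the algebra sl(6)).

A_5 (sl(6))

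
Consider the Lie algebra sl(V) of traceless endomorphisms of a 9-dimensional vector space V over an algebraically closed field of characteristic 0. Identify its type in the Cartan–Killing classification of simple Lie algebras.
A8

This is sl(9), which has dimension 9^2 - 1 = 80 and rank 9 - 1 = 8 (a Cartan subalgebra is the diagonal traceless matrices). In the classification of classical Lie algebras, the special linear algebra sl(n+1) has type A_n; here n = 8, so the Dynkin diagram is a chain of 8 nodes with single edges (A_8). Hence the type is A_8.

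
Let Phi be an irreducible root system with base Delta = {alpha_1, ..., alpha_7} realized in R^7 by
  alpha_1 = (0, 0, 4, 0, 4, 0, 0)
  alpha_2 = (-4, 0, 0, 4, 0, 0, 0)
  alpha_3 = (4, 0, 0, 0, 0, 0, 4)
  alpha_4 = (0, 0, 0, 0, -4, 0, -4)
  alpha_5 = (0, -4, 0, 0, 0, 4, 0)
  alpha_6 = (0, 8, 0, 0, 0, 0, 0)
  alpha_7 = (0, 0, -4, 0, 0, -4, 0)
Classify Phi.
C_7

Compute the Cartan integers a_ij = 2(alpha_i, alpha_j)/(alpha_j, alpha_j); the resulting 7x7 Cartan matrix is
[[2, 0, 0, -1, 0, 0, -1], [0, 2, -1, 0, 0, 0, 0], [0, -1, 2, -1, 0, 0, 0], [-1, 0, -1, 2, 0, 0, 0], [0, 0, 0, 0, 2, -1, -1], [0, 0, 0, 0, -2, 2, 0], [-1, 0, 0, 0, -1, 0, 2]].
The roots have two lengths (squared-length ratio 2:1); the short ones are alpha_{1,2,3,4,5,7}. The associated Dynkin diagram is a chain of 7 nodes with a double edge at one end; the terminal node there is the unique long simple root (C_7), so the type is C_7 (the algebra sp(14)).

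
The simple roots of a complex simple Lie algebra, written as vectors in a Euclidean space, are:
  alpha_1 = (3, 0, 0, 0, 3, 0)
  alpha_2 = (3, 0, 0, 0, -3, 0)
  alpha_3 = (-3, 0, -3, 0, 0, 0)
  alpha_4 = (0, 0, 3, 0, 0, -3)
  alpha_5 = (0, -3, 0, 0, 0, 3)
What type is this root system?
Compute the Cartan integers a_ij = 2(alpha_i, alpha_j)/(alpha_j, alpha_j); the resulting 5x5 Cartan matrix is
[[2, 0, -1, 0, 0], [0, 2, -1, 0, 0], [-1, -1, 2, -1, 0], [0, 0, -1, 2, -1], [0, 0, 0, -1, 2]].
All simple roots have the same length, so the diagram is simply laced. The associated Dynkin diagram is a chain of 3 nodes with a fork of two nodes at one end (D_5), so the type is D_5 (the algebra so(10)).

type D_5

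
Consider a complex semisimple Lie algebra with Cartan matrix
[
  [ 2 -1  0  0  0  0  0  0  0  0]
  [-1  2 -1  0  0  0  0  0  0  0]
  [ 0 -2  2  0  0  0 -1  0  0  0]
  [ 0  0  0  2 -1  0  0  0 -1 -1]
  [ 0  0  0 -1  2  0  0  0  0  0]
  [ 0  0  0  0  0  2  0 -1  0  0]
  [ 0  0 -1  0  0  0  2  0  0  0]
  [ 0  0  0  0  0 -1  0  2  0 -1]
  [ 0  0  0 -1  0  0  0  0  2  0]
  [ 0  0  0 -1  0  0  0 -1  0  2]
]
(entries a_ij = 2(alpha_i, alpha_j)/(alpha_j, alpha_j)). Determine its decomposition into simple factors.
The diagram associated to this matrix has two connected components: the simple roots {alpha_4, alpha_5, alpha_6, alpha_8, alpha_9, alpha_10} form a chain of 4 nodes with a fork of two nodes at one end (D_6), and {alpha_1, alpha_2, alpha_3, alpha_7} form a chain of 4 nodes with a double edge between the middle two (F_4). A semisimple Lie algebra decomposes uniquely as the direct sum of simple ideals, one per connected component of its Dynkin diagram, so g ≅ D_6 ⊕ F_4 (dimension 66 + 52 = 118).

type D_6 ⊕ type F_4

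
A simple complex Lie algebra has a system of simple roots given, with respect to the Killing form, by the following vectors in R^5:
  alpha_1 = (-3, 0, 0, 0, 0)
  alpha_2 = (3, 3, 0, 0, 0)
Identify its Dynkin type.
Compute the Cartan integers a_ij = 2(alpha_i, alpha_j)/(alpha_j, alpha_j); the resulting 2x2 Cartan matrix is
[[2, -1], [-2, 2]].
The roots have two lengths (squared-length ratio 2:1); the short ones are alpha_{1}. The associated Dynkin diagram is a chain of 2 nodes with a double edge at one end; the terminal node there is the unique short simple root (B_2), so the type is B_2 (the algebra so(5)).

B_2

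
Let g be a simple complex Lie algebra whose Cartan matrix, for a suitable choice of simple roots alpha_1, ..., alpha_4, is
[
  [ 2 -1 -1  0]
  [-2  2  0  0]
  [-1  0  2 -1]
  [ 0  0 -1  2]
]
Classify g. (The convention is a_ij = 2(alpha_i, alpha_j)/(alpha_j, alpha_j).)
type C_4

The matrix has rank 4 with 2's on the diagonal. Reading the off-diagonal entries as Dynkin edges (a single edge where a_ij = a_ji = -1; a double or triple edge where a_ij * a_ji = 2 or 3), the diagram is a chain of 4 nodes with a double edge at one end; the terminal node there is the unique long simple root (C_4). One simple-root ordering that puts it in standard form is (alpha_4, alpha_3, alpha_1, alpha_2). So the algebra is type C_4, i.e. sp(8).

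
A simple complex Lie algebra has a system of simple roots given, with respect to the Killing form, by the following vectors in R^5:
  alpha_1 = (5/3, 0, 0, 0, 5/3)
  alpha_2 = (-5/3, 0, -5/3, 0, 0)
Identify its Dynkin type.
A2

Compute the Cartan integers a_ij = 2(alpha_i, alpha_j)/(alpha_j, alpha_j); the resulting 2x2 Cartan matrix is
[[2, -1], [-1, 2]].
All simple roots have the same length, so the diagram is simply laced. The associated Dynkin diagram is a chain of 2 nodes with single edges (A_2), so the type is A_2 (the algebra sl(3)).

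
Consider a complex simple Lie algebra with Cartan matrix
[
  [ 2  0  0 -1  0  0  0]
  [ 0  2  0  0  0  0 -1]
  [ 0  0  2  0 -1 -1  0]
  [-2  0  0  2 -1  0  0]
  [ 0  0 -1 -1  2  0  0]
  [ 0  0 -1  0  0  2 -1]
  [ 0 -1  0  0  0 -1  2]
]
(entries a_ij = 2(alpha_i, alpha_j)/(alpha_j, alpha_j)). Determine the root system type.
The matrix has rank 7 with 2's on the diagonal. Reading the off-diagonal entries as Dynkin edges (a single edge where a_ij = a_ji = -1; a double or triple edge where a_ij * a_ji = 2 or 3), the diagram is a chain of 7 nodes with a double edge at one end; the terminal node there is the unique short simple root (B_7). One simple-root ordering that puts it in standard form is (alpha_2, alpha_7, alpha_6, alpha_3, alpha_5, alpha_4, alpha_1). So the algebra is type B_7, i.e. so(15).

B_7 (so(15))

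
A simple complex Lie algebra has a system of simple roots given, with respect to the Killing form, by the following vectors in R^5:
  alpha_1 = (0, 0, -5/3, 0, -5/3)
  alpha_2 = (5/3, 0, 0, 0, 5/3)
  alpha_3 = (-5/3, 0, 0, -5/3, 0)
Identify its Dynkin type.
A3

Compute the Cartan integers a_ij = 2(alpha_i, alpha_j)/(alpha_j, alpha_j); the resulting 3x3 Cartan matrix is
[[2, -1, 0], [-1, 2, -1], [0, -1, 2]].
All simple roots have the same length, so the diagram is simply laced. The associated Dynkin diagram is a chain of 3 nodes with single edges (A_3), so the type is A_3 (the algebra sl(4)).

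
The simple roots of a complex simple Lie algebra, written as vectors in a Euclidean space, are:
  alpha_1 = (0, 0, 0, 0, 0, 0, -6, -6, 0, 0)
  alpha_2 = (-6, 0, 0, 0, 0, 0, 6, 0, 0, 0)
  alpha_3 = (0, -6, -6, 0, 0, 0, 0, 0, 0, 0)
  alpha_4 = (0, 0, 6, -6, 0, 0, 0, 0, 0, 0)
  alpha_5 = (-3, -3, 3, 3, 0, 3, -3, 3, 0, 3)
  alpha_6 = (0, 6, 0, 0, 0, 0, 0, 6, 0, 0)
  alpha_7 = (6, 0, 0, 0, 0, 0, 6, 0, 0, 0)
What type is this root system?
E_7

Compute the Cartan integers a_ij = 2(alpha_i, alpha_j)/(alpha_j, alpha_j); the resulting 7x7 Cartan matrix is
[[2, -1, 0, 0, 0, -1, -1], [-1, 2, 0, 0, 0, 0, 0], [0, 0, 2, -1, 0, -1, 0], [0, 0, -1, 2, 0, 0, 0], [0, 0, 0, 0, 2, 0, -1], [-1, 0, -1, 0, 0, 2, 0], [-1, 0, 0, 0, -1, 0, 2]].
All simple roots have the same length, so the diagram is simply laced. The associated Dynkin diagram is a chain of 6 nodes with one extra node attached to the third node from one end (E_7), so the type is E_7.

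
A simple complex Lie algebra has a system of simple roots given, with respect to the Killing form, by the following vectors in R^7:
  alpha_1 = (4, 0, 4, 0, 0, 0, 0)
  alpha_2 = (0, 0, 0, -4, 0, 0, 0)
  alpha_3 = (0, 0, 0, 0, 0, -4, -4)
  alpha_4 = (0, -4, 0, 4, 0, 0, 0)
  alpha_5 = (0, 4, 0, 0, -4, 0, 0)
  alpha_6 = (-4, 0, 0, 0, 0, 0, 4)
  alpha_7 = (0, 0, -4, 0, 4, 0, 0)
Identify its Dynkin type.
Compute the Cartan integers a_ij = 2(alpha_i, alpha_j)/(alpha_j, alpha_j); the resulting 7x7 Cartan matrix is
[[2, 0, 0, 0, 0, -1, -1], [0, 2, 0, -1, 0, 0, 0], [0, 0, 2, 0, 0, -1, 0], [0, -2, 0, 2, -1, 0, 0], [0, 0, 0, -1, 2, 0, -1], [-1, 0, -1, 0, 0, 2, 0], [-1, 0, 0, 0, -1, 0, 2]].
The roots have two lengths (squared-length ratio 2:1); the short ones are alpha_{2}. The associated Dynkin diagram is a chain of 7 nodes with a double edge at one end; the terminal node there is the unique short simple root (B_7), so the type is B_7 (the algebra so(15)).

B7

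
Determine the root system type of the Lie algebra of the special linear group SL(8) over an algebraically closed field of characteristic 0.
This is sl(8), which has dimension 8^2 - 1 = 63 and rank 8 - 1 = 7 (a Cartan subalgebra is the diagonal traceless matrices). In the classification of classical Lie algebras, the special linear algebra sl(n+1) has type A_n; here n = 7, so the Dynkin diagram is a chain of 7 nodes with single edges (A_7). Hence the type is A_7.

type A_7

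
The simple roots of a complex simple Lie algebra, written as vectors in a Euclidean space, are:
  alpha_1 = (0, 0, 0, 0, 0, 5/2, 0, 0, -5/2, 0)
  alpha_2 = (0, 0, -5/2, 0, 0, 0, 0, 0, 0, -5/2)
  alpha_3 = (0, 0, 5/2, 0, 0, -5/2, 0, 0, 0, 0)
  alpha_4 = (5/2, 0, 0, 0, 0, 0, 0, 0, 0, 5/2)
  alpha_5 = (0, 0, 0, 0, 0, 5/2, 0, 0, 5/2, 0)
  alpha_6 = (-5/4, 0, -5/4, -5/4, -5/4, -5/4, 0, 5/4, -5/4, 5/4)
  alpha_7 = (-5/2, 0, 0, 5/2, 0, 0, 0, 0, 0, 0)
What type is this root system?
Compute the Cartan integers a_ij = 2(alpha_i, alpha_j)/(alpha_j, alpha_j); the resulting 7x7 Cartan matrix is
[[2, 0, -1, 0, 0, 0, 0], [0, 2, -1, -1, 0, 0, 0], [-1, -1, 2, 0, -1, 0, 0], [0, -1, 0, 2, 0, 0, -1], [0, 0, -1, 0, 2, -1, 0], [0, 0, 0, 0, -1, 2, 0], [0, 0, 0, -1, 0, 0, 2]].
All simple roots have the same length, so the diagram is simply laced. The associated Dynkin diagram is a chain of 6 nodes with one extra node attached to the third node from one end (E_7), so the type is E_7.

E_7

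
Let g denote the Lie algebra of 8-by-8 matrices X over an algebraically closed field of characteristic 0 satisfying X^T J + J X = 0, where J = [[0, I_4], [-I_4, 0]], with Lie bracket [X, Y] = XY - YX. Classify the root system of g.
type C_4

This is sp(8), which has dimension 8(8+1)/2 = 36 and rank 8/2 = 4. In the classification of classical Lie algebras, the symplectic algebra sp(2n) has type C_n; here n = 4, so the Dynkin diagram is a chain of 4 nodes with a double edge at one end; the terminal node there is the unique long simple root (C_4). Hence the type is C_4.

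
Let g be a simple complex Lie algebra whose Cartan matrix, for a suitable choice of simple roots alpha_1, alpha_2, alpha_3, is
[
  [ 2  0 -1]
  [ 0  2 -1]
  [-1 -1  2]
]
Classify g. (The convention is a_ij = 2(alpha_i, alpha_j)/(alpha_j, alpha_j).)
The matrix has rank 3 with 2's on the diagonal. Reading the off-diagonal entries as Dynkin edges (a single edge where a_ij = a_ji = -1; a double or triple edge where a_ij * a_ji = 2 or 3), the diagram is a chain of 3 nodes with single edges (A_3). One simple-root ordering that puts it in standard form is (alpha_1, alpha_3, alpha_2). So the algebra is type A_3, i.e. sl(4).

A_3 (sl(4))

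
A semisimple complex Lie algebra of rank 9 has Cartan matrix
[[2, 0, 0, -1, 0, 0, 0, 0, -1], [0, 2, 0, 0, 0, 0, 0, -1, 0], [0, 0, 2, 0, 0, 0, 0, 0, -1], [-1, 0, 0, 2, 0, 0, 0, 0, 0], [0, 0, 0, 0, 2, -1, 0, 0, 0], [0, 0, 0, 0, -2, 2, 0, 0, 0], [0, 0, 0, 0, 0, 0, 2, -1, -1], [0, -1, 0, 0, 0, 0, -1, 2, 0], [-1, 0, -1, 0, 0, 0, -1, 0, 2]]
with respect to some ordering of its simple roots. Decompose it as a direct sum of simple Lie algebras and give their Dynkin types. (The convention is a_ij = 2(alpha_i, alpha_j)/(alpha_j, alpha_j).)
type B_2 + type E_7

The diagram associated to this matrix has two connected components: the simple roots {alpha_5, alpha_6} form a chain of 2 nodes with a double edge at one end; the terminal node there is the unique short simple root (B_2), and {alpha_1, alpha_2, alpha_3, alpha_4, alpha_7, alpha_8, alpha_9} form a chain of 6 nodes with one extra node attached to the third node from one end (E_7). A semisimple Lie algebra decomposes uniquely as the direct sum of simple ideals, one per connected component of its Dynkin diagram, so g ≅ B_2 ⊕ E_7 (dimension 10 + 133 = 143).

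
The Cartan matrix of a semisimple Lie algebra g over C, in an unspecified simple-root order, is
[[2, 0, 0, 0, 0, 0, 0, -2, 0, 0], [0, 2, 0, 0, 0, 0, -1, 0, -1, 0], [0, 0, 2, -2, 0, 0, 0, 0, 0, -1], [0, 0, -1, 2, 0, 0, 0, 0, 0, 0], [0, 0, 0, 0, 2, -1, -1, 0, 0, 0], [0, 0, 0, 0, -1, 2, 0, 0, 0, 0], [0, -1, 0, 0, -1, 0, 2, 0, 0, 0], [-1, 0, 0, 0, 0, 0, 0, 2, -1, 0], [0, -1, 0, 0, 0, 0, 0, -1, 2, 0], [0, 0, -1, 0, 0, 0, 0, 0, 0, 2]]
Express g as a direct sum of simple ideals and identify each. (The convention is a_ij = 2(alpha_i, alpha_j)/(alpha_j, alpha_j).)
The diagram associated to this matrix has two connected components: the simple roots {alpha_3, alpha_4, alpha_10} form a chain of 3 nodes with a double edge at one end; the terminal node there is the unique short simple root (B_3), and {alpha_1, alpha_2, alpha_5, alpha_6, alpha_7, alpha_8, alpha_9} form a chain of 7 nodes with a double edge at one end; the terminal node there is the unique long simple root (C_7). A semisimple Lie algebra decomposes uniquely as the direct sum of simple ideals, one per connected component of its Dynkin diagram, so g ≅ B_3 ⊕ C_7 (dimension 21 + 105 = 126).

type B_3 ⊕ type C_7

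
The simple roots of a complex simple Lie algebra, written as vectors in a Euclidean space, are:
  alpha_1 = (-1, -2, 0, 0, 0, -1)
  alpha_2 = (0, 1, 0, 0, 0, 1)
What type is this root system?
type G_2

Compute the Cartan integers a_ij = 2(alpha_i, alpha_j)/(alpha_j, alpha_j); the resulting 2x2 Cartan matrix is
[[2, -3], [-1, 2]].
The roots have two lengths (squared-length ratio 3:1); the short ones are alpha_{2}. The associated Dynkin diagram is two nodes joined by a triple edge (G_2), so the type is G_2.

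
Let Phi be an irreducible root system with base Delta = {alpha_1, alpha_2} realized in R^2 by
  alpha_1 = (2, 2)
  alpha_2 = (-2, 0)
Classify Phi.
Compute the Cartan integers a_ij = 2(alpha_i, alpha_j)/(alpha_j, alpha_j); the resulting 2x2 Cartan matrix is
[[2, -2], [-1, 2]].
The roots have two lengths (squared-length ratio 2:1); the short ones are alpha_{2}. The associated Dynkin diagram is a chain of 2 nodes with a double edge at one end; the terminal node there is the unique short simple root (B_2), so the type is B_2 (the algebra so(5)).

B_2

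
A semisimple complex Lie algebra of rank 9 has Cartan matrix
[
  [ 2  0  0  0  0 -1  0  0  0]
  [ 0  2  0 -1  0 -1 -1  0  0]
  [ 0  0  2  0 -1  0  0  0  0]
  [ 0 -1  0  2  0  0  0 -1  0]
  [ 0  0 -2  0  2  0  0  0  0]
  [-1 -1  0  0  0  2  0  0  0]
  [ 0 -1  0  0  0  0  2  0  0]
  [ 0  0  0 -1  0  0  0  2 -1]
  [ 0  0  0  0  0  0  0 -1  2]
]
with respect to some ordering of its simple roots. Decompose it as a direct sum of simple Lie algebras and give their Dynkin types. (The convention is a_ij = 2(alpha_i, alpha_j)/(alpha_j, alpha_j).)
The diagram associated to this matrix has two connected components: the simple roots {alpha_3, alpha_5} form a chain of 2 nodes with a double edge at one end; the terminal node there is the unique short simple root (B_2), and {alpha_1, alpha_2, alpha_4, alpha_6, alpha_7, alpha_8, alpha_9} form a chain of 6 nodes with one extra node attached to the third node from one end (E_7). A semisimple Lie algebra decomposes uniquely as the direct sum of simple ideals, one per connected component of its Dynkin diagram, so g ≅ B_2 ⊕ E_7 (dimension 10 + 133 = 143).

type B_2 ⊕ type E_7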